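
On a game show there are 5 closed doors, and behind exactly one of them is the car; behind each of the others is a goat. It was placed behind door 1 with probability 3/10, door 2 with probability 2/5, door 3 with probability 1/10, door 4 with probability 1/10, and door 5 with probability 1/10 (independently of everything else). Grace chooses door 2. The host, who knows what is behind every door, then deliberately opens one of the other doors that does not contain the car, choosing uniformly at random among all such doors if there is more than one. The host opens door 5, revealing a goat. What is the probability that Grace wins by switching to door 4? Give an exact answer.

Consider each possible location of the car in turn.
If it is behind door 1 (prior 3/10): the host has 3 equally likely choices, so probability 1/3; weight (3/10)·(1/3) = 1/10.
If it is behind door 2 (prior 2/5): the host has 4 equally likely choices, so probability 1/4; weight (2/5)·(1/4) = 1/10.
If it is behind either of doors 3 and 4 (prior 1/10 each): the host has 3 equally likely choices, so probability 1/3; weight (1/10)·(1/3) = 1/30 each.
If it is behind door 5 (prior 1/10): the host opened door 5, so this case is ruled out; weight (1/10)·0 = 0.
The weights sum to 4/15.
So P(the car behind door 4 | the host opened door 5) = (1/30) / (4/15) = 1/8.

1/8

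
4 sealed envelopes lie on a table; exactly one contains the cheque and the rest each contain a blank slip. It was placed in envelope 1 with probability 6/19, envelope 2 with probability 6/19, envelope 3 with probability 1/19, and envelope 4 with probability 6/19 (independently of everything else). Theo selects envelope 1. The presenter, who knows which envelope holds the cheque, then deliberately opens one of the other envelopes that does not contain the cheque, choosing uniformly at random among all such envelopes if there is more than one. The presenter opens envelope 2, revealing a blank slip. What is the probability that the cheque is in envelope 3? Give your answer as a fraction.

Apply Bayes' rule, conditioning on where the cheque actually is.
If it is in envelope 1 (prior 6/19): the presenter has 3 equally likely choices, so probability 1/3; weight (6/19)·(1/3) = 2/19.
If it is in envelope 2 (prior 6/19): the presenter opened envelope 2, so this case is ruled out; weight (6/19)·0 = 0.
If it is in envelope 3 (prior 1/19): the presenter has 2 equally likely choices, so probability 1/2; weight (1/19)·(1/2) = 1/38.
If it is in envelope 4 (prior 6/19): the presenter has 2 equally likely choices, so probability 1/2; weight (6/19)·(1/2) = 3/19.
The weights sum to 11/38.
So P(the cheque in envelope 3 | the presenter opened envelope 2) = (1/38) / (11/38) = 1/11.

1/11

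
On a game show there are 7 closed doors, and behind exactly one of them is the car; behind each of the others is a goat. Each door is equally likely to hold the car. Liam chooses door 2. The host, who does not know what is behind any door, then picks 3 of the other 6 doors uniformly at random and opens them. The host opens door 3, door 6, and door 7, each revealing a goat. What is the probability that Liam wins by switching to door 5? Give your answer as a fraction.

Because the host chose which doors to open without knowing where the car is, the choice is independent of the prize location. Learning that none of the 3 opened doors holds the car simply rules out those 3 locations and leaves the remaining 4 doors still equally likely by symmetry.
So P(the car behind door 5) = 1/4.

1/4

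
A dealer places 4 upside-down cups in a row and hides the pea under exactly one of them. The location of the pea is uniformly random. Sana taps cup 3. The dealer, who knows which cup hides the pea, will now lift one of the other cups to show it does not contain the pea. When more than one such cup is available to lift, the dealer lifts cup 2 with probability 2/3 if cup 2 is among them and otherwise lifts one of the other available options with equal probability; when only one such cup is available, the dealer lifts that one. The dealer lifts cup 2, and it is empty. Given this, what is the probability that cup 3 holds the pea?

Condition on the true location of the pea.
If it is under any of cups 1, 3, and 4 (prior 1/4 each): cup 2 is available, opened with probability 2/3; weight (1/4)·(2/3) = 1/6 each.
If it is under cup 2 (prior 1/4): the dealer opened cup 2, so this case is ruled out; weight (1/4)·0 = 0.
The weights sum to 1/2.
So P(the pea under cup 3 | the dealer opened cup 2) = (1/6) / (1/2) = 1/3.

1/3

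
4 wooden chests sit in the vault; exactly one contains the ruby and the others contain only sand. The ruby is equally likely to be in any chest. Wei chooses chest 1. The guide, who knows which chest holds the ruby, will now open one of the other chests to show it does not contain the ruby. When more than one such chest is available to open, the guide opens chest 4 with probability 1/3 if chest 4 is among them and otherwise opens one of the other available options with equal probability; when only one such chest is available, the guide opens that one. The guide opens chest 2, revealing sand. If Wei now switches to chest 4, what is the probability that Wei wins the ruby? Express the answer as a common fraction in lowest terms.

Condition on the true location of the ruby.
If it is in chest 1 (prior 1/4): chest 4 is available but not opened; chest 2 gets probability (1 − 1/3)/2 = 1/3; weight (1/4)·(1/3) = 1/12.
If it is in chest 2 (prior 1/4): the guide opened chest 2, so this case is ruled out; weight (1/4)·0 = 0.
If it is in chest 3 (prior 1/4): chest 4 is available but not opened, probability 2/3; weight (1/4)·(2/3) = 1/6.
If it is in chest 4 (prior 1/4): chest 4 holds the prize so is unavailable; the guide chooses uniformly among the 2 others, probability 1/2; weight (1/4)·(1/2) = 1/8.
The weights sum to 3/8.
So P(the ruby in chest 4 | the guide opened chest 2) = (1/8) / (3/8) = 1/3.

1/3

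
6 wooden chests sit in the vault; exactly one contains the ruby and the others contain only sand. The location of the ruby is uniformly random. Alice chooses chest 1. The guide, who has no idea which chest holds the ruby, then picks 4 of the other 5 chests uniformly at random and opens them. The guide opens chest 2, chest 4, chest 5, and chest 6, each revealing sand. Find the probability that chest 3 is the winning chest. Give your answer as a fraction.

Condition on the true location of the ruby.
If it is in either of chests 1 and 3 (prior 1/6 each): the guide picks exactly this set with probability 1/5 regardless, and none is the prize; weight (1/6)·(1/5) = 1/30 each.
If it is in any of chests 2, 4, 5, and 6 (prior 1/6 each): that chest was opened and seen not to hold the prize — ruled out; weight (1/6)·0 = 0 each.
The weights sum to 1/15.
So P(the ruby in chest 3 | the guide opened chest 2, chest 4, chest 5, and chest 6) = (1/30) / (1/15) = 1/2.

1/2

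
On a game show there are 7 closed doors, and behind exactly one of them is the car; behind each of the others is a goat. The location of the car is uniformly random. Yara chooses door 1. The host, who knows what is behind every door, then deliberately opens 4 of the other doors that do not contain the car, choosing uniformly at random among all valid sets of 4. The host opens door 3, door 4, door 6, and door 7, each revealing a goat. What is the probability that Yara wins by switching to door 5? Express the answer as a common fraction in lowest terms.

3/7

Apply Bayes' rule, conditioning on where the car actually is.
If it is behind door 1 (prior 1/7): the host has 15 equally likely choices, so probability 1/15; weight (1/7)·(1/15) = 1/105.
If it is behind either of doors 2 and 5 (prior 1/7 each): the host has 5 equally likely choices, so probability 1/5; weight (1/7)·(1/5) = 1/35 each.
If it is behind any of doors 3, 4, 6, and 7 (prior 1/7 each): that door was opened and seen not to hold the prize — ruled out; weight (1/7)·0 = 0 each.
The weights sum to 1/15.
So P(the car behind door 5 | the host opened door 3, door 4, door 6, and door 7) = (1/35) / (1/15) = 3/7.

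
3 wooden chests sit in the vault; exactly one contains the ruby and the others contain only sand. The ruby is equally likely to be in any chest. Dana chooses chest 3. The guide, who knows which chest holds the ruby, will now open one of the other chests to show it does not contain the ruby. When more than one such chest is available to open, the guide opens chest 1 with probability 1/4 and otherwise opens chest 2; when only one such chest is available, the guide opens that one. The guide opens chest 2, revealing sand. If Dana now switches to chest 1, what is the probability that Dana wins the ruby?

4/7

Condition on the true location of the ruby.
If it is in chest 1 (prior 1/3): only chest 2 is available, probability 1; weight (1/3)·1 = 1/3.
If it is in chest 2 (prior 1/3): the guide opened chest 2, so this case is ruled out; weight (1/3)·0 = 0.
If it is in chest 3 (prior 1/3): chest 1 is available but not opened, probability 3/4; weight (1/3)·(3/4) = 1/4.
The weights sum to 7/12.
So P(the ruby in chest 1 | the guide opened chest 2) = (1/3) / (7/12) = 4/7.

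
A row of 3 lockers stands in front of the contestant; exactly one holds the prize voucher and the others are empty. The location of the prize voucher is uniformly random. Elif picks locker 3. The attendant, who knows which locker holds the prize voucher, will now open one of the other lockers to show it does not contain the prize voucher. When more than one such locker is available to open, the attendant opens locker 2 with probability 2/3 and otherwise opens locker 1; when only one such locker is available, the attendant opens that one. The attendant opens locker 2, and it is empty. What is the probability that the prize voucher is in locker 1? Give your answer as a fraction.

3/5

Condition on the true location of the prize voucher.
If it is in locker 1 (prior 1/3): only locker 2 is available, probability 1; weight (1/3)·1 = 1/3.
If it is in locker 2 (prior 1/3): the attendant opened locker 2, so this case is ruled out; weight (1/3)·0 = 0.
If it is in locker 3 (prior 1/3): locker 2 is available, opened with probability 2/3; weight (1/3)·(2/3) = 2/9.
The weights sum to 5/9.
So P(the prize voucher in locker 1 | the attendant opened locker 2) = (1/3) / (5/9) = 3/5.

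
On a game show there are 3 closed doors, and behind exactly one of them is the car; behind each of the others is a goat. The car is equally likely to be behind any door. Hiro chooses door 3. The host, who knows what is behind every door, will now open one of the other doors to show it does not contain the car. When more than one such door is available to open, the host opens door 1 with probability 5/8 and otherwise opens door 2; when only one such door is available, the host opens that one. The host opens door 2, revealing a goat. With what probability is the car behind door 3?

Apply Bayes' rule, conditioning on where the car actually is.
If it is behind door 1 (prior 1/3): only door 2 is available, probability 1; weight (1/3)·1 = 1/3.
If it is behind door 2 (prior 1/3): the host opened door 2, so this case is ruled out; weight (1/3)·0 = 0.
If it is behind door 3 (prior 1/3): door 1 is available but not opened, probability 3/8; weight (1/3)·(3/8) = 1/8.
The weights sum to 11/24.
So P(the car behind door 3 | the host opened door 2) = (1/8) / (11/24) = 3/11.

3/11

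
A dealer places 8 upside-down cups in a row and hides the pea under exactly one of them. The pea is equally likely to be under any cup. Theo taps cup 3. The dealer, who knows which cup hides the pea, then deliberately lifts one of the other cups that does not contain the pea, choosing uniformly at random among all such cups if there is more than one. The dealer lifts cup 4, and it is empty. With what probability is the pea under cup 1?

7/48

Apply Bayes' rule, conditioning on where the pea actually is.
If it is under any of cups 1, 2, 5, 6, 7, and 8 (prior 1/8 each): the dealer has 6 equally likely choices, so probability 1/6; weight (1/8)·(1/6) = 1/48 each.
If it is under cup 3 (prior 1/8): the dealer has 7 equally likely choices, so probability 1/7; weight (1/8)·(1/7) = 1/56.
If it is under cup 4 (prior 1/8): the dealer opened cup 4, so this case is ruled out; weight (1/8)·0 = 0.
The weights sum to 1/7.
So P(the pea under cup 1 | the dealer opened cup 4) = (1/48) / (1/7) = 7/48.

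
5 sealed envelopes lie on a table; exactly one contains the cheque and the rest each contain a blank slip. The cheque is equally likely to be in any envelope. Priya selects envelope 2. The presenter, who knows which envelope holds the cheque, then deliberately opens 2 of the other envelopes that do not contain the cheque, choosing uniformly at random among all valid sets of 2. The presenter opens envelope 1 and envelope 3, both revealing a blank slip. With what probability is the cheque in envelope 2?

1/5

Consider each possible location of the cheque in turn.
If it is in either of envelopes 1 and 3 (prior 1/5 each): that envelope was opened and seen not to hold the prize — ruled out; weight (1/5)·0 = 0 each.
If it is in envelope 2 (prior 1/5): the presenter has 6 equally likely choices, so probability 1/6; weight (1/5)·(1/6) = 1/30.
If it is in either of envelopes 4 and 5 (prior 1/5 each): the presenter has 3 equally likely choices, so probability 1/3; weight (1/5)·(1/3) = 1/15 each.
The weights sum to 1/6.
So P(the cheque in envelope 2 | the presenter opened envelope 1 and envelope 3) = (1/30) / (1/6) = 1/5.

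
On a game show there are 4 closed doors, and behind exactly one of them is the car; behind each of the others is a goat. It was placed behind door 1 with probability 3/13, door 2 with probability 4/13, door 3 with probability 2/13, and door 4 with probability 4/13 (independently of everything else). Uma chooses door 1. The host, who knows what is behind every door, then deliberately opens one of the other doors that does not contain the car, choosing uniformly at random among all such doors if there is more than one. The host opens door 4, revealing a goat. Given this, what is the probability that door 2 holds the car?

Condition on the true location of the car.
If it is behind door 1 (prior 3/13): the host has 3 equally likely choices, so probability 1/3; weight (3/13)·(1/3) = 1/13.
If it is behind door 2 (prior 4/13): the host has 2 equally likely choices, so probability 1/2; weight (4/13)·(1/2) = 2/13.
If it is behind door 3 (prior 2/13): the host has 2 equally likely choices, so probability 1/2; weight (2/13)·(1/2) = 1/13.
If it is behind door 4 (prior 4/13): the host opened door 4, so this case is ruled out; weight (4/13)·0 = 0.
The weights sum to 4/13.
So P(the car behind door 2 | the host opened door 4) = (2/13) / (4/13) = 1/2.

1/2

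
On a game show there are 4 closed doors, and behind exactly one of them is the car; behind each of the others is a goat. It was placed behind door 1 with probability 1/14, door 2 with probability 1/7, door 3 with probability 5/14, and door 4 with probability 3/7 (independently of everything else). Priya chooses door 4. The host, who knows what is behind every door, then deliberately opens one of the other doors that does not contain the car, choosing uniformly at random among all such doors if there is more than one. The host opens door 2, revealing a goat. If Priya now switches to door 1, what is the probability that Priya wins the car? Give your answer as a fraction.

1/10

Consider each possible location of the car in turn.
If it is behind door 1 (prior 1/14): the host has 2 equally likely choices, so probability 1/2; weight (1/14)·(1/2) = 1/28.
If it is behind door 2 (prior 1/7): the host opened door 2, so this case is ruled out; weight (1/7)·0 = 0.
If it is behind door 3 (prior 5/14): the host has 2 equally likely choices, so probability 1/2; weight (5/14)·(1/2) = 5/28.
If it is behind door 4 (prior 3/7): the host has 3 equally likely choices, so probability 1/3; weight (3/7)·(1/3) = 1/7.
The weights sum to 5/14.
So P(the car behind door 1 | the host opened door 2) = (1/28) / (5/14) = 1/10.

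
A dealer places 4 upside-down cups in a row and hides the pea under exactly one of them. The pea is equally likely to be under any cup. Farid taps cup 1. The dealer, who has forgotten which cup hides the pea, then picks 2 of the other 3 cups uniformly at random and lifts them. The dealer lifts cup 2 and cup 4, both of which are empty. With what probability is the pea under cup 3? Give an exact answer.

1/2

Because the dealer chose which cups to lift without knowing where the pea is, the choice is independent of the prize location. Learning that none of the 2 opened cups holds the pea simply rules out those 2 locations and leaves the remaining 2 cups still equally likely by symmetry.
So P(the pea under cup 3) = 1/2.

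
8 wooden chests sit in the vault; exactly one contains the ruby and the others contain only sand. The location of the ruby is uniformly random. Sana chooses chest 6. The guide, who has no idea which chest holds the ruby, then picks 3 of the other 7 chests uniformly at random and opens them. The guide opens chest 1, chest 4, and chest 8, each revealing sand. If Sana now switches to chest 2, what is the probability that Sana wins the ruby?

Because the guide chose which chests to open without knowing where the ruby is, the choice is independent of the prize location. Learning that none of the 3 opened chests holds the ruby simply rules out those 3 locations and leaves the remaining 5 chests still equally likely by symmetry.
So P(the ruby in chest 2) = 1/5.

1/5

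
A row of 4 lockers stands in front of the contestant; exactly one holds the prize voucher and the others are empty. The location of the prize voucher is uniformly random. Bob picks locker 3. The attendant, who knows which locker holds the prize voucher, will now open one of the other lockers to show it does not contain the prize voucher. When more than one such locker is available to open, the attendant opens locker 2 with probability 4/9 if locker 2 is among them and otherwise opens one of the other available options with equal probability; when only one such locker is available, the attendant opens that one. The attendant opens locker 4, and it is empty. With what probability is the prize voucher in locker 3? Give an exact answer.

5/24

Apply Bayes' rule, conditioning on where the prize voucher actually is.
If it is in locker 1 (prior 1/4): locker 2 is available but not opened, probability 5/9; weight (1/4)·(5/9) = 5/36.
If it is in locker 2 (prior 1/4): locker 2 holds the prize so is unavailable; the attendant chooses uniformly among the 2 others, probability 1/2; weight (1/4)·(1/2) = 1/8.
If it is in locker 3 (prior 1/4): locker 2 is available but not opened; locker 4 gets probability (1 − 4/9)/2 = 5/18; weight (1/4)·(5/18) = 5/72.
If it is in locker 4 (prior 1/4): the attendant opened locker 4, so this case is ruled out; weight (1/4)·0 = 0.
The weights sum to 1/3.
So P(the prize voucher in locker 3 | the attendant opened locker 4) = (5/72) / (1/3) = 5/24.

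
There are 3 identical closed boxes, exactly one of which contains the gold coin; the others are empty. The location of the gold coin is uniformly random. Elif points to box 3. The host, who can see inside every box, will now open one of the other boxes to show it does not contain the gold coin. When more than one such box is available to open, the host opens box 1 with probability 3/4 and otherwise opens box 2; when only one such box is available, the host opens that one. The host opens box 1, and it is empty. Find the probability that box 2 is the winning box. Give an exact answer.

Condition on the true location of the gold coin.
If it is in box 1 (prior 1/3): the host opened box 1, so this case is ruled out; weight (1/3)·0 = 0.
If it is in box 2 (prior 1/3): only box 1 is available, probability 1; weight (1/3)·1 = 1/3.
If it is in box 3 (prior 1/3): box 1 is available, opened with probability 3/4; weight (1/3)·(3/4) = 1/4.
The weights sum to 7/12.
So P(the gold coin in box 2 | the host opened box 1) = (1/3) / (7/12) = 4/7.

4/7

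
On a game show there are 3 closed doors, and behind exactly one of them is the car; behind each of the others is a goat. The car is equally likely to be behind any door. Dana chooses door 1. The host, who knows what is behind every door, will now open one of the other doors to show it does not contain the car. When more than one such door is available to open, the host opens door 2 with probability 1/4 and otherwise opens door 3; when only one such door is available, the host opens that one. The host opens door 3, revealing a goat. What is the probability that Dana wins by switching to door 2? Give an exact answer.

Apply Bayes' rule, conditioning on where the car actually is.
If it is behind door 1 (prior 1/3): door 2 is available but not opened, probability 3/4; weight (1/3)·(3/4) = 1/4.
If it is behind door 2 (prior 1/3): only door 3 is available, probability 1; weight (1/3)·1 = 1/3.
If it is behind door 3 (prior 1/3): the host opened door 3, so this case is ruled out; weight (1/3)·0 = 0.
The weights sum to 7/12.
So P(the car behind door 2 | the host opened door 3) = (1/3) / (7/12) = 4/7.

4/7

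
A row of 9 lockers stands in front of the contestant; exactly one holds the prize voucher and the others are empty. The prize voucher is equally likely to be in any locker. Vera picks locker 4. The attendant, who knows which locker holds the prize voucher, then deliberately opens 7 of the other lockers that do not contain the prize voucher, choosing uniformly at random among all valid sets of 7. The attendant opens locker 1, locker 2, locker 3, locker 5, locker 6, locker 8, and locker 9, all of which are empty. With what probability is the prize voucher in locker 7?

8/9

Apply Bayes' rule, conditioning on where the prize voucher actually is.
If it is in any of lockers 1, 2, 3, 5, 6, 8, and 9 (prior 1/9 each): that locker was opened and seen not to hold the prize — ruled out; weight (1/9)·0 = 0 each.
If it is in locker 4 (prior 1/9): the attendant has 8 equally likely choices, so probability 1/8; weight (1/9)·(1/8) = 1/72.
If it is in locker 7 (prior 1/9): the attendant has no choice, probability 1; weight (1/9)·1 = 1/9.
The weights sum to 1/8.
So P(the prize voucher in locker 7 | the attendant opened locker 1, locker 2, locker 3, locker 5, locker 6, locker 8, and locker 9) = (1/9) / (1/8) = 8/9.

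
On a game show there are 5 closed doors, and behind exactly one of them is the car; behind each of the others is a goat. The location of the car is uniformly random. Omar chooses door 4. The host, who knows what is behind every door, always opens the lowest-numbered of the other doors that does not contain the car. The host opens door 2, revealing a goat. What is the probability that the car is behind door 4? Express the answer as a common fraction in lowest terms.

0

Consider each possible location of the car in turn.
If it is behind door 1 (prior 1/5): door 2 is the lowest-numbered option available, probability 1; weight (1/5)·1 = 1/5.
If it is behind door 2 (prior 1/5): the host opened door 2, so this case is ruled out; weight (1/5)·0 = 0.
If it is behind any of doors 3, 4, and 5 (prior 1/5 each): the host would have opened door 1 instead, probability 0; weight (1/5)·0 = 0 each.
The weights sum to 1/5.
So P(the car behind door 4 | the host opened door 2) = 0 / (1/5) = 0.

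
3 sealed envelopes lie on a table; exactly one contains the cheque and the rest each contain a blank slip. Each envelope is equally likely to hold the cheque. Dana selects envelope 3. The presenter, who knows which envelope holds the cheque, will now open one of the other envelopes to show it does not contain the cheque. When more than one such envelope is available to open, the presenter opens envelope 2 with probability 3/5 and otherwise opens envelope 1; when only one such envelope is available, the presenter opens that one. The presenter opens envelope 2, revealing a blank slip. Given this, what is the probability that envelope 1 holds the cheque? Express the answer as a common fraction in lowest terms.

5/8

Apply Bayes' rule, conditioning on where the cheque actually is.
If it is in envelope 1 (prior 1/3): only envelope 2 is available, probability 1; weight (1/3)·1 = 1/3.
If it is in envelope 2 (prior 1/3): the presenter opened envelope 2, so this case is ruled out; weight (1/3)·0 = 0.
If it is in envelope 3 (prior 1/3): envelope 2 is available, opened with probability 3/5; weight (1/3)·(3/5) = 1/5.
The weights sum to 8/15.
So P(the cheque in envelope 1 | the presenter opened envelope 2) = (1/3) / (8/15) = 5/8.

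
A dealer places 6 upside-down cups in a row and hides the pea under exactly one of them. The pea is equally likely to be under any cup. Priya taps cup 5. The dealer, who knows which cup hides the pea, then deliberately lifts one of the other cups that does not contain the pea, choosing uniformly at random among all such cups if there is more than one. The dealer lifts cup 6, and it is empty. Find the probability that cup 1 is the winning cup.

5/24

Condition on the true location of the pea.
If it is under any of cups 1, 2, 3, and 4 (prior 1/6 each): the dealer has 4 equally likely choices, so probability 1/4; weight (1/6)·(1/4) = 1/24 each.
If it is under cup 5 (prior 1/6): the dealer has 5 equally likely choices, so probability 1/5; weight (1/6)·(1/5) = 1/30.
If it is under cup 6 (prior 1/6): the dealer opened cup 6, so this case is ruled out; weight (1/6)·0 = 0.
The weights sum to 1/5.
So P(the pea under cup 1 | the dealer opened cup 6) = (1/24) / (1/5) = 5/24.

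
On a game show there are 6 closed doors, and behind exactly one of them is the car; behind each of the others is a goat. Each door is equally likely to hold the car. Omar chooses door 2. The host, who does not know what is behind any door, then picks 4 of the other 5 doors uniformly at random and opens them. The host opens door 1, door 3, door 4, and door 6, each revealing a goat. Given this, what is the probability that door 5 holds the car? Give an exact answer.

Because the host chose which doors to open without knowing where the car is, the choice is independent of the prize location. Learning that none of the 4 opened doors holds the car simply rules out those 4 locations and leaves the remaining 2 doors still equally likely by symmetry.
So P(the car behind door 5) = 1/2.

1/2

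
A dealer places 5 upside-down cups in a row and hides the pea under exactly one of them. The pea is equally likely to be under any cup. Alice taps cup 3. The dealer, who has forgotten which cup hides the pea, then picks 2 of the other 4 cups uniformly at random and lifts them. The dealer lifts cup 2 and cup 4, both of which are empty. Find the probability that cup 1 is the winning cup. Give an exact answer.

Consider each possible location of the pea in turn.
If it is under any of cups 1, 3, and 5 (prior 1/5 each): the dealer picks exactly this set with probability 1/6 regardless, and none is the prize; weight (1/5)·(1/6) = 1/30 each.
If it is under either of cups 2 and 4 (prior 1/5 each): that cup was opened and seen not to hold the prize — ruled out; weight (1/5)·0 = 0 each.
The weights sum to 1/10.
So P(the pea under cup 1 | the dealer opened cup 2 and cup 4) = (1/30) / (1/10) = 1/3.

1/3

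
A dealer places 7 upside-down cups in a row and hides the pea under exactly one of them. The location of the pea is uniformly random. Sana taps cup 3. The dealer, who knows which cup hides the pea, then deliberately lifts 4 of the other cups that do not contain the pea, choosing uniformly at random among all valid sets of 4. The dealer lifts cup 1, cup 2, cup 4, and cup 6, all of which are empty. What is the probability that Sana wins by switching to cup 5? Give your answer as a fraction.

3/7

Apply Bayes' rule, conditioning on where the pea actually is.
If it is under any of cups 1, 2, 4, and 6 (prior 1/7 each): that cup was opened and seen not to hold the prize — ruled out; weight (1/7)·0 = 0 each.
If it is under cup 3 (prior 1/7): the dealer has 15 equally likely choices, so probability 1/15; weight (1/7)·(1/15) = 1/105.
If it is under either of cups 5 and 7 (prior 1/7 each): the dealer has 5 equally likely choices, so probability 1/5; weight (1/7)·(1/5) = 1/35 each.
The weights sum to 1/15.
So P(the pea under cup 5 | the dealer opened cup 1, cup 2, cup 4, and cup 6) = (1/35) / (1/15) = 3/7.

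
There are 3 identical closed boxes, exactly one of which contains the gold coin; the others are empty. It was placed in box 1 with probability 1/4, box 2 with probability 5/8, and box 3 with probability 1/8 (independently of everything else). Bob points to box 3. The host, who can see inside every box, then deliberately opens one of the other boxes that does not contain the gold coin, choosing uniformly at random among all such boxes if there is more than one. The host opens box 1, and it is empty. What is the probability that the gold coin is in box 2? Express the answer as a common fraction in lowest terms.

Apply Bayes' rule, conditioning on where the gold coin actually is.
If it is in box 1 (prior 1/4): the host opened box 1, so this case is ruled out; weight (1/4)·0 = 0.
If it is in box 2 (prior 5/8): the host has no choice, probability 1; weight (5/8)·1 = 5/8.
If it is in box 3 (prior 1/8): the host has 2 equally likely choices, so probability 1/2; weight (1/8)·(1/2) = 1/16.
The weights sum to 11/16.
So P(the gold coin in box 2 | the host opened box 1) = (5/8) / (11/16) = 10/11.

10/11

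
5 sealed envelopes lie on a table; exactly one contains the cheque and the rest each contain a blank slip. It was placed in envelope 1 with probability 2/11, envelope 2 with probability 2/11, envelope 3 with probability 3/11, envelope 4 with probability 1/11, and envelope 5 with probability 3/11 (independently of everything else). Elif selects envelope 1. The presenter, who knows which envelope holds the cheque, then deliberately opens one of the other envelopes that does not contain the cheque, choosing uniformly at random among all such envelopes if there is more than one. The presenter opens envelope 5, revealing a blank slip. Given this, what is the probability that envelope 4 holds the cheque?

2/15

Condition on the true location of the cheque.
If it is in envelope 1 (prior 2/11): the presenter has 4 equally likely choices, so probability 1/4; weight (2/11)·(1/4) = 1/22.
If it is in envelope 2 (prior 2/11): the presenter has 3 equally likely choices, so probability 1/3; weight (2/11)·(1/3) = 2/33.
If it is in envelope 3 (prior 3/11): the presenter has 3 equally likely choices, so probability 1/3; weight (3/11)·(1/3) = 1/11.
If it is in envelope 4 (prior 1/11): the presenter has 3 equally likely choices, so probability 1/3; weight (1/11)·(1/3) = 1/33.
If it is in envelope 5 (prior 3/11): the presenter opened envelope 5, so this case is ruled out; weight (3/11)·0 = 0.
The weights sum to 5/22.
So P(the cheque in envelope 4 | the presenter opened envelope 5) = (1/33) / (5/22) = 2/15.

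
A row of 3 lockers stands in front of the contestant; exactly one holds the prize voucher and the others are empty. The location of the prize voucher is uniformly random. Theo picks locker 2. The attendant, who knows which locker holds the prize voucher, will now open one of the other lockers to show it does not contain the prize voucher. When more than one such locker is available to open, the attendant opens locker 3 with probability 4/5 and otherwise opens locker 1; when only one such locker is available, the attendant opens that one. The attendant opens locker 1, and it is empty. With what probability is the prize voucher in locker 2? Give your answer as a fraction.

Apply Bayes' rule, conditioning on where the prize voucher actually is.
If it is in locker 1 (prior 1/3): the attendant opened locker 1, so this case is ruled out; weight (1/3)·0 = 0.
If it is in locker 2 (prior 1/3): locker 3 is available but not opened, probability 1/5; weight (1/3)·(1/5) = 1/15.
If it is in locker 3 (prior 1/3): only locker 1 is available, probability 1; weight (1/3)·1 = 1/3.
The weights sum to 2/5.
So P(the prize voucher in locker 2 | the attendant opened locker 1) = (1/15) / (2/5) = 1/6.

1/6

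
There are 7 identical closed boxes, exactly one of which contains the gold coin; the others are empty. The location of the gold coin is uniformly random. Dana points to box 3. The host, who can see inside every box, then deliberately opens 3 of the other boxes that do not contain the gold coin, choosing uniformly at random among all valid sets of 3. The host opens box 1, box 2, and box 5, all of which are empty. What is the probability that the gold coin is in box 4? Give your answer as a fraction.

Condition on the true location of the gold coin.
If it is in any of boxes 1, 2, and 5 (prior 1/7 each): that box was opened and seen not to hold the prize — ruled out; weight (1/7)·0 = 0 each.
If it is in box 3 (prior 1/7): the host has 20 equally likely choices, so probability 1/20; weight (1/7)·(1/20) = 1/140.
If it is in any of boxes 4, 6, and 7 (prior 1/7 each): the host has 10 equally likely choices, so probability 1/10; weight (1/7)·(1/10) = 1/70 each.
The weights sum to 1/20.
So P(the gold coin in box 4 | the host opened box 1, box 2, and box 5) = (1/70) / (1/20) = 2/7.

2/7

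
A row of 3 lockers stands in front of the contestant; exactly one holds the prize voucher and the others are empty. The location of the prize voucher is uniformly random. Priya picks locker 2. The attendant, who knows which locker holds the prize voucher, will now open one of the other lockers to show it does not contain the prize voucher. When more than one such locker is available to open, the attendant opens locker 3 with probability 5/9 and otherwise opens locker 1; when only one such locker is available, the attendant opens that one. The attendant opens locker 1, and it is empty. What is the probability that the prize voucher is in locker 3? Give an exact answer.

9/13

Apply Bayes' rule, conditioning on where the prize voucher actually is.
If it is in locker 1 (prior 1/3): the attendant opened locker 1, so this case is ruled out; weight (1/3)·0 = 0.
If it is in locker 2 (prior 1/3): locker 3 is available but not opened, probability 4/9; weight (1/3)·(4/9) = 4/27.
If it is in locker 3 (prior 1/3): only locker 1 is available, probability 1; weight (1/3)·1 = 1/3.
The weights sum to 13/27.
So P(the prize voucher in locker 3 | the attendant opened locker 1) = (1/3) / (13/27) = 9/13.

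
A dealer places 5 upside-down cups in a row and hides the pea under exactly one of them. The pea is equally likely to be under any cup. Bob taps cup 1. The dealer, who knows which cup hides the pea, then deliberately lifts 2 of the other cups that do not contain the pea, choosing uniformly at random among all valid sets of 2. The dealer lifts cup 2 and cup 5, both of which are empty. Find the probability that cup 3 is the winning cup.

2/5

Consider each possible location of the pea in turn.
If it is under cup 1 (prior 1/5): the dealer has 6 equally likely choices, so probability 1/6; weight (1/5)·(1/6) = 1/30.
If it is under either of cups 2 and 5 (prior 1/5 each): that cup was opened and seen not to hold the prize — ruled out; weight (1/5)·0 = 0 each.
If it is under either of cups 3 and 4 (prior 1/5 each): the dealer has 3 equally likely choices, so probability 1/3; weight (1/5)·(1/3) = 1/15 each.
The weights sum to 1/6.
So P(the pea under cup 3 | the dealer opened cup 2 and cup 5) = (1/15) / (1/6) = 2/5.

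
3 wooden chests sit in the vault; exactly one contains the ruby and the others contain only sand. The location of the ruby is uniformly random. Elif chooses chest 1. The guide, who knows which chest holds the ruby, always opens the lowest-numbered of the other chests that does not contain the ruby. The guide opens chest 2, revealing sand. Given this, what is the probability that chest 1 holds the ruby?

Consider each possible location of the ruby in turn.
If it is in either of chests 1 and 3 (prior 1/3 each): chest 2 is the lowest-numbered option available, probability 1; weight (1/3)·1 = 1/3 each.
If it is in chest 2 (prior 1/3): the guide opened chest 2, so this case is ruled out; weight (1/3)·0 = 0.
The weights sum to 2/3.
So P(the ruby in chest 1 | the guide opened chest 2) = (1/3) / (2/3) = 1/2.

1/2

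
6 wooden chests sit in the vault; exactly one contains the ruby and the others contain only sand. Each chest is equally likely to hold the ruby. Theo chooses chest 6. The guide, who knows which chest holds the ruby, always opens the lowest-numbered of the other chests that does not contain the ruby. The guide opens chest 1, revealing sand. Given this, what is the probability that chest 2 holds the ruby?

1/5

Condition on the true location of the ruby.
If it is in chest 1 (prior 1/6): the guide opened chest 1, so this case is ruled out; weight (1/6)·0 = 0.
If it is in any of chests 2, 3, 4, 5, and 6 (prior 1/6 each): chest 1 is the lowest-numbered option available, probability 1; weight (1/6)·1 = 1/6 each.
The weights sum to 5/6.
So P(the ruby in chest 2 | the guide opened chest 1) = (1/6) / (5/6) = 1/5.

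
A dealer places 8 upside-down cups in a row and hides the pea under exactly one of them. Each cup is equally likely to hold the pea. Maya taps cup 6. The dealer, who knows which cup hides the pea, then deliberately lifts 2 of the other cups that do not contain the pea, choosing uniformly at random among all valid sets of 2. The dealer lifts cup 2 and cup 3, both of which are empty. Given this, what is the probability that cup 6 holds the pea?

1/8

Consider each possible location of the pea in turn.
If it is under any of cups 1, 4, 5, 7, and 8 (prior 1/8 each): the dealer has 15 equally likely choices, so probability 1/15; weight (1/8)·(1/15) = 1/120 each.
If it is under either of cups 2 and 3 (prior 1/8 each): that cup was opened and seen not to hold the prize — ruled out; weight (1/8)·0 = 0 each.
If it is under cup 6 (prior 1/8): the dealer has 21 equally likely choices, so probability 1/21; weight (1/8)·(1/21) = 1/168.
The weights sum to 1/21.
So P(the pea under cup 6 | the dealer opened cup 2 and cup 3) = (1/168) / (1/21) = 1/8.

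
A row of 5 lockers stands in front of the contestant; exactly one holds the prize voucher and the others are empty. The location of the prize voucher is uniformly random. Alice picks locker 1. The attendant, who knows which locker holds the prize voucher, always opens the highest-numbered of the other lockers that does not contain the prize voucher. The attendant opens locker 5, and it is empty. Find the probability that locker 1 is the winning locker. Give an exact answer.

Consider each possible location of the prize voucher in turn.
If it is in any of lockers 1, 2, 3, and 4 (prior 1/5 each): locker 5 is the highest-numbered option available, probability 1; weight (1/5)·1 = 1/5 each.
If it is in locker 5 (prior 1/5): the attendant opened locker 5, so this case is ruled out; weight (1/5)·0 = 0.
The weights sum to 4/5.
So P(the prize voucher in locker 1 | the attendant opened locker 5) = (1/5) / (4/5) = 1/4.

1/4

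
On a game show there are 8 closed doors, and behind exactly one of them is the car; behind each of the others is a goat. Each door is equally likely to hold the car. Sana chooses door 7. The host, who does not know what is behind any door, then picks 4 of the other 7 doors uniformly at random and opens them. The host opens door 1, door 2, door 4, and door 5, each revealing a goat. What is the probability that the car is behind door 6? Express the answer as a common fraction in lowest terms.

Because the host chose which doors to open without knowing where the car is, the choice is independent of the prize location. Learning that none of the 4 opened doors holds the car simply rules out those 4 locations and leaves the remaining 4 doors still equally likely by symmetry.
So P(the car behind door 6) = 1/4.

1/4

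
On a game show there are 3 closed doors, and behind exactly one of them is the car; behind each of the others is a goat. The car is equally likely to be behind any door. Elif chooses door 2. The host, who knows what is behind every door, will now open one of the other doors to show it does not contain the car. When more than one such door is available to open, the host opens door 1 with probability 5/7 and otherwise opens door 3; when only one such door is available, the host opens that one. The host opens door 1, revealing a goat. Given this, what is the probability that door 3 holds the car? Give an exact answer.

7/12

Condition on the true location of the car.
If it is behind door 1 (prior 1/3): the host opened door 1, so this case is ruled out; weight (1/3)·0 = 0.
If it is behind door 2 (prior 1/3): door 1 is available, opened with probability 5/7; weight (1/3)·(5/7) = 5/21.
If it is behind door 3 (prior 1/3): only door 1 is available, probability 1; weight (1/3)·1 = 1/3.
The weights sum to 4/7.
So P(the car behind door 3 | the host opened door 1) = (1/3) / (4/7) = 7/12.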